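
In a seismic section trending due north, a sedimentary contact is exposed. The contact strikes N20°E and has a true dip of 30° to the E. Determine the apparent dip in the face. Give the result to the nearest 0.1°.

The strike is N20°E and the section trends due north; the acute angle between them is β = 20°.
tan α = tan 30° × sin 20° = 0.5774 × 0.3420 = 0.1975
α = arctan(0.1975) = 11.17°

11.2°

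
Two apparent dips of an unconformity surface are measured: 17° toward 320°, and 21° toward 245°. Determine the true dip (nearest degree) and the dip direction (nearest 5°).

Represent each trace as a vector plunging at its apparent dip toward its trend (east-north-up frame): v₁ = (-0.615, 0.733, -0.292), v₂ = (-0.846, -0.395, -0.358).
Cross product v₁ × v₂ gives the pole to the plane: n ∝ (-0.378, 0.027, 0.862).
True dip = arccos(n_z / |n|) = arccos(0.9155) = 23.7°.
Dip direction = atan2(-0.378, 0.027) = 274° (azimuth of n's horizontal projection).

true dip 24°, dip direction 275°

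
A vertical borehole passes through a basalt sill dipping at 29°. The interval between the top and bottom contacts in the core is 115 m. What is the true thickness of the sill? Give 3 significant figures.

True thickness t = h · cos(dip) = 115 × cos 29°
t = 115 × 0.8746 = 100.581 m

101 m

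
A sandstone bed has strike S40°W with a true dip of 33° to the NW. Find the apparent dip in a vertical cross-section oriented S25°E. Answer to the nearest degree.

30°

The section lies 65° from the strike.
tan(apparent dip) = tan 33° · sin 65° = 0.5886
apparent dip = arctan 0.5886 = 30.48°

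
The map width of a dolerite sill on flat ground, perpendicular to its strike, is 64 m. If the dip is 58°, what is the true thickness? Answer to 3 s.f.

54.3 m

True thickness t = w · sin(dip) = 64 × sin 58°
t = 64 × 0.8480 = 54.275 m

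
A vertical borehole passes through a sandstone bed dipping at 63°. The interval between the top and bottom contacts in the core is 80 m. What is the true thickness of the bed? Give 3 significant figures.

36.3 m

True thickness t = h · cos(dip) = 80 × cos 63°
t = 80 × 0.4540 = 36.319 m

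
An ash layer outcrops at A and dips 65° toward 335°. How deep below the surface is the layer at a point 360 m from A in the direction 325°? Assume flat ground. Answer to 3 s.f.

The hole lies 10° from the dip direction, so the down-dip offset is 360 × cos 10° = 354.53 m.
Depth = down-dip offset × tan(dip) = 354.53 × tan 65° = 354.53 × 2.1445
Depth = 760.29 m

760 m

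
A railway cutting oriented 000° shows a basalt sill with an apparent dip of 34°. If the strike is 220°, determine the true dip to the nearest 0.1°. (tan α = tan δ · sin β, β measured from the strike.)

46.4°

The section is 40° from the strike.
tan(true dip) = tan 34° / sin 40° = 1.0493
true dip = arctan 1.0493 = 46.38°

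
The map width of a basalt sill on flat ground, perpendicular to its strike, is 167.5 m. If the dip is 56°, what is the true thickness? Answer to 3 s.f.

True thickness t = w · sin(dip) = 167.5 × sin 56°
t = 167.5 × 0.8290 = 138.864 m

139 m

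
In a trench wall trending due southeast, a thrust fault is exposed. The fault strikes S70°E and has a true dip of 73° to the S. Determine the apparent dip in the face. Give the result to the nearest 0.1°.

Angle between strike (S70°E) and section (due southeast): β = 25°.
tan(apparent dip) = tan 73° · sin 25° = 1.3823
apparent dip = arctan 1.3823 = 54.12°

54.1°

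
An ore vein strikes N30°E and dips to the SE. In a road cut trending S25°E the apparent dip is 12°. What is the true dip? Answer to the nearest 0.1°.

14.5°

The section is 55° from the strike.
tan(true dip) = tan 12° / sin 55° = 0.2595
true dip = arctan 0.2595 = 14.55°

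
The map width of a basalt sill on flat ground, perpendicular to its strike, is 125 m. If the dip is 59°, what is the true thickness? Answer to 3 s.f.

True thickness t = w · sin(dip) = 125 × sin 59°
t = 125 × 0.8572 = 107.146 m

107 m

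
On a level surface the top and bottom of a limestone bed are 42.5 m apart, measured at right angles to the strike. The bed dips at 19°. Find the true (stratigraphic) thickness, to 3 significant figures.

13.8 m

True thickness t = w · sin(dip) = 42.5 × sin 19°
t = 42.5 × 0.3256 = 13.837 m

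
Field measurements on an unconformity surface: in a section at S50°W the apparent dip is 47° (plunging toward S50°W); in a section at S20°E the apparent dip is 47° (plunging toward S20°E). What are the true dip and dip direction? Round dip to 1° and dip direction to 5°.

Represent each trace as a vector plunging at its apparent dip toward its trend (east-north-up frame): v₁ = (-0.522, -0.438, -0.731), v₂ = (0.233, -0.641, -0.731).
n = v₁ × v₂ = (-0.148, -0.553, 0.437) (taken with n_z > 0).
True dip = arccos(n_z / |n|) = arccos(0.6070) = 52.6°.
The horizontal component of n points toward azimuth atan2(n_x, n_y) = 195°, the dip direction.

true dip 53°, dip direction 195°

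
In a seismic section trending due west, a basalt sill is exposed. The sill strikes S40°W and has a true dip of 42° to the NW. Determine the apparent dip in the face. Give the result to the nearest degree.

35°

The section lies 50° from the strike.
tan(apparent dip) = tan 42° · sin 50° = 0.6897
apparent dip = arctan 0.6897 = 34.60°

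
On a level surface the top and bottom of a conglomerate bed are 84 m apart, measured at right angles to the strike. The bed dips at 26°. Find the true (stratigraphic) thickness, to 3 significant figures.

36.8 m

True thickness t = w · sin(dip) = 84 × sin 26°
t = 84 × 0.4384 = 36.823 m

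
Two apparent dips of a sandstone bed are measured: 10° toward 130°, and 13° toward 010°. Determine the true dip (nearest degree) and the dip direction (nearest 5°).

Each apparent-dip line lies in the plane. As unit vectors (x east, y north, z up), v₁ plunges 10°→130° and v₂ plunges 13°→010°.
The plane normal is n = v₁ × v₂ ∝ (0.309, 0.140, 0.831).
tan δ = √(n_x²+n_y²)/n_z = 0.339/0.831, so δ = 22.2°.
Dip direction = atan2(0.309, 0.140) = 66° (azimuth of n's horizontal projection).

true dip 22°, dip direction 065°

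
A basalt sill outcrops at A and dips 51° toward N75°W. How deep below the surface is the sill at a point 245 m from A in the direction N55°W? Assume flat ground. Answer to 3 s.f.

The hole lies 20° from the dip direction, so the down-dip offset is 245 × cos 20° = 230.22 m.
Depth = down-dip offset × tan(dip) = 230.22 × tan 51° = 230.22 × 1.2349
Depth = 284.30 m

284 m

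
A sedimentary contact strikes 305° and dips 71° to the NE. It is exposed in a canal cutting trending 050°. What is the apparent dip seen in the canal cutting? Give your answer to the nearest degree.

70°

Angle between strike (305°) and section (050°): β = 75°.
tan(apparent dip) = tan 71° · sin 75° = 2.8053
α = arctan(2.8053) = 70.38°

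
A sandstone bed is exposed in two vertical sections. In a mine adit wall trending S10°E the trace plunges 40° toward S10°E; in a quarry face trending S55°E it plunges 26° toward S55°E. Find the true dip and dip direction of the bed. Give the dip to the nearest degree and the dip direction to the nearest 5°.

true dip 40°, dip direction 180°

Represent each trace as a vector plunging at its apparent dip toward its trend (east-north-up frame): v₁ = (0.133, -0.754, -0.643), v₂ = (0.736, -0.516, -0.438).
n = v₁ × v₂ = (-0.001, -0.415, 0.487) (taken with n_z > 0).
tan δ = √(n_x²+n_y²)/n_z = 0.415/0.487, so δ = 40.4°.
The horizontal component of n points toward azimuth atan2(n_x, n_y) = 180°, the dip direction.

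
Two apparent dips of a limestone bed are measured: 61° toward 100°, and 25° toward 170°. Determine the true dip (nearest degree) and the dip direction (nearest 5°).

true dip 61°, dip direction 095°

The two traces are lines in the plane: v₁ = (sin 100°·cos 61°, cos 100°·cos 61°, −sin 61°), v₂ = (sin 170°·cos 25°, cos 170°·cos 25°, −sin 25°).
n = v₁ × v₂ = (0.745, -0.064, 0.413) (taken with n_z > 0).
True dip = arccos(n_z / |n|) = arccos(0.4834) = 61.1°.
Dip direction = atan2(0.745, -0.064) = 95° (azimuth of n's horizontal projection).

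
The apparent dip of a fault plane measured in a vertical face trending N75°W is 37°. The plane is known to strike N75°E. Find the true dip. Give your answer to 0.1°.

56.4°

β = acute angle between strike N75°E and section N75°W = 30°.
tan(true dip) = tan 37° / sin 30° = 1.5071
true dip = arctan 1.5071 = 56.43°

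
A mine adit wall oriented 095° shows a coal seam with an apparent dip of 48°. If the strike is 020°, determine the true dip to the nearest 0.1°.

49.0°

The section is 75° from the strike.
tan(true dip) = tan 48° / sin 75° = 1.1498
δ = arctan(1.1498) = 48.99°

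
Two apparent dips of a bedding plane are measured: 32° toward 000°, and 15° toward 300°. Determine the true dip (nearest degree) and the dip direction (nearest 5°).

true dip 32°, dip direction 005°

The two traces are lines in the plane: v₁ = (sin 0°·cos 32°, cos 0°·cos 32°, −sin 32°), v₂ = (sin 300°·cos 15°, cos 300°·cos 15°, −sin 15°).
n = v₁ × v₂ = (0.036, 0.443, 0.709) (taken with n_z > 0).
True dip = arccos(n_z / |n|) = arccos(0.8472) = 32.1°.
Dip direction = atan2(0.036, 0.443) = 5° (azimuth of n's horizontal projection).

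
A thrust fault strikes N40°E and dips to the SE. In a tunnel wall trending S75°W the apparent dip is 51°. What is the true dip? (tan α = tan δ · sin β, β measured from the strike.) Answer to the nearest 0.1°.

The section is 35° from the strike.
tan δ = tan α / sin β = tan 51° / sin 35° = 1.2349 / 0.5736 = 2.1530
δ = arctan(2.1530) = 65.09°

65.1°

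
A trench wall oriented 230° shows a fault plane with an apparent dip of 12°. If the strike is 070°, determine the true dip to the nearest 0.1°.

β = acute angle between strike 070° and section 230° = 20°.
tan δ = tan α / sin β = tan 12° / sin 20° = 0.2126 / 0.3420 = 0.6215
δ = arctan(0.6215) = 31.86°

31.9°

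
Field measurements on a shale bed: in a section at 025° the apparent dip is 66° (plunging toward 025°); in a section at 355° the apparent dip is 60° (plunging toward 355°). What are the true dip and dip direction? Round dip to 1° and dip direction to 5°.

Represent each trace as a vector plunging at its apparent dip toward its trend (east-north-up frame): v₁ = (0.172, 0.369, -0.914), v₂ = (-0.044, 0.498, -0.866).
n = v₁ × v₂ = (0.136, 0.189, 0.102) (taken with n_z > 0).
Dip δ = arctan(|n_h|/n_z) = arctan(0.232/0.102) = 66.4°.
Dip direction = azimuth of (n_x, n_y) = atan2(0.136, 0.189) = 36°.

true dip 66°, dip direction 035°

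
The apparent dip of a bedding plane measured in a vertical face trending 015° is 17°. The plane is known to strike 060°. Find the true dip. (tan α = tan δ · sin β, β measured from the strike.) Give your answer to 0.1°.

β = acute angle between strike 060° and section 015° = 45°.
tan(true dip) = tan 17° / sin 45° = 0.4324
δ = arctan(0.4324) = 23.38°

23.4°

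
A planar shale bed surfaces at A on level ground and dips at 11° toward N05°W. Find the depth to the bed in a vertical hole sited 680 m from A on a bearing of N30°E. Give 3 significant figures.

The hole lies 35° from the dip direction, so the down-dip offset is 680 × cos 35° = 557.02 m.
Depth = down-dip offset × tan(dip) = 557.02 × tan 11° = 557.02 × 0.1944
Depth = 108.27 m

108 m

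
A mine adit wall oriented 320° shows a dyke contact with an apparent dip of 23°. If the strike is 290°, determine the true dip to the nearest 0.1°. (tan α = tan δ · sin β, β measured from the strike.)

The section is 30° from the strike.
tan δ = tan α / sin β = tan 23° / sin 30° = 0.4245 / 0.5000 = 0.8489
δ = arctan(0.8489) = 40.33°

40.3°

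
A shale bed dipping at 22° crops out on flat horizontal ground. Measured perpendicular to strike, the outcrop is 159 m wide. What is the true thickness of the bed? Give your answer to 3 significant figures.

True thickness t = w · sin(dip) = 159 × sin 22°
t = 159 × 0.3746 = 59.562 m

59.6 m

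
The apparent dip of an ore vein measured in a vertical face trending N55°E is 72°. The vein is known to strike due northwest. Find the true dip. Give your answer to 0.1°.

β = acute angle between strike due northwest and section N55°E = 80°.
tan(true dip) = tan 72° / sin 80° = 3.1252
true dip = arctan 3.1252 = 72.26°

72.3°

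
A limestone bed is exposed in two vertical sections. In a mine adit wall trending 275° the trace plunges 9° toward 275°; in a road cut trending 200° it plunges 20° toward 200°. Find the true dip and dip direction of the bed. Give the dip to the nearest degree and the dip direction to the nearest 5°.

true dip 20°, dip direction 210°

The two traces are lines in the plane: v₁ = (sin 275°·cos 9°, cos 275°·cos 9°, −sin 9°), v₂ = (sin 200°·cos 20°, cos 200°·cos 20°, −sin 20°).
n = v₁ × v₂ = (-0.168, -0.286, 0.896) (taken with n_z > 0).
True dip = arccos(n_z / |n|) = arccos(0.9379) = 20.3°.
The horizontal component of n points toward azimuth atan2(n_x, n_y) = 210°, the dip direction.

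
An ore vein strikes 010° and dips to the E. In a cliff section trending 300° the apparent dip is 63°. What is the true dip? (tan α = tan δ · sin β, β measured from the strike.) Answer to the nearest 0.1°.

The section is 70° from the strike.
tan(true dip) = tan 63° / sin 70° = 2.0886
δ = arctan(2.0886) = 64.42°

64.4°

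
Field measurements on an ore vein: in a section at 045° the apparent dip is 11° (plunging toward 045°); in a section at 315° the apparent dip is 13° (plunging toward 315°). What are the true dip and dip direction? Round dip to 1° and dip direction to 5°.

true dip 17°, dip direction 355°

Represent each trace as a vector plunging at its apparent dip toward its trend (east-north-up frame): v₁ = (0.694, 0.694, -0.191), v₂ = (-0.689, 0.689, -0.225).
Cross product v₁ × v₂ gives the pole to the plane: n ∝ (-0.025, 0.288, 0.956).
Dip δ = arctan(|n_h|/n_z) = arctan(0.289/0.956) = 16.8°.
Dip direction = atan2(-0.025, 0.288) = 355° (azimuth of n's horizontal projection).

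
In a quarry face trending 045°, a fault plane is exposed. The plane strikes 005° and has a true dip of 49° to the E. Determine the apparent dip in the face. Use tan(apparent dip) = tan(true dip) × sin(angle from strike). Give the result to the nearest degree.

The strike is 005° and the section trends 045°; the acute angle between them is β = 40°.
tan α = tan 49° × sin 40° = 1.1504 × 0.6428 = 0.7394
apparent dip = arctan 0.7394 = 36.48°

36°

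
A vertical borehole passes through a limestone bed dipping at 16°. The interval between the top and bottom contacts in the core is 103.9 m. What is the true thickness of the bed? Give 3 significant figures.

99.9 m

True thickness t = h · cos(dip) = 103.9 × cos 16°
t = 103.9 × 0.9613 = 99.875 m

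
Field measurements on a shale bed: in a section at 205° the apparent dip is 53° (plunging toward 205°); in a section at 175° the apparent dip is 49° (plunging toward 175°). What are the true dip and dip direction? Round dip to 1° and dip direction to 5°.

Represent each trace as a vector plunging at its apparent dip toward its trend (east-north-up frame): v₁ = (-0.254, -0.545, -0.799), v₂ = (0.057, -0.654, -0.755).
Cross product v₁ × v₂ gives the pole to the plane: n ∝ (-0.110, -0.238, 0.197).
Dip δ = arctan(|n_h|/n_z) = arctan(0.262/0.197) = 53.0°.
Dip direction = azimuth of (n_x, n_y) = atan2(-0.110, -0.238) = 205°.

true dip 53°, dip direction 205°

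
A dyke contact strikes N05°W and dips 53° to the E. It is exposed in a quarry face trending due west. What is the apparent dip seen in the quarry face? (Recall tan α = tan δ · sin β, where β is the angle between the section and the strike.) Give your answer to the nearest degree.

53°

The section lies 85° from the strike.
tan(apparent dip) = tan 53° · sin 85° = 1.3220
apparent dip = arctan 1.3220 = 52.89°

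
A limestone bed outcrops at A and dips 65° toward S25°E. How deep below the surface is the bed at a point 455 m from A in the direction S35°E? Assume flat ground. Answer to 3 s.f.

961 m

The hole lies 10° from the dip direction, so the down-dip offset is 455 × cos 10° = 448.09 m.
Depth = down-dip offset × tan(dip) = 448.09 × tan 65° = 448.09 × 2.1445
Depth = 960.93 m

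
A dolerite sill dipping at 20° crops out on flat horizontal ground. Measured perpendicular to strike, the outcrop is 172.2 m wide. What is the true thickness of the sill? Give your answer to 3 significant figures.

True thickness t = w · sin(dip) = 172.2 × sin 20°
t = 172.2 × 0.3420 = 58.896 m

58.9 m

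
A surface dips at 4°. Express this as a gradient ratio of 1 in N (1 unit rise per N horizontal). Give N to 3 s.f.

1 : N means tan θ = 1/N, so N = 1/tan 4° = 1/0.0699

1 in 14.3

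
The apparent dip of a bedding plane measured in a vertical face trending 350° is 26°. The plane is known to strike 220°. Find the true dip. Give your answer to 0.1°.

32.5°

β = acute angle between strike 220° and section 350° = 50°.
tan(true dip) = tan 26° / sin 50° = 0.6367
δ = arctan(0.6367) = 32.48°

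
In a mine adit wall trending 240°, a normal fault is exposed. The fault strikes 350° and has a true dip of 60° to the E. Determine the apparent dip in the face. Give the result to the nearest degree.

The section lies 70° from the strike.
tan(apparent dip) = tan 60° · sin 70° = 1.6276
α = arctan(1.6276) = 58.43°

58°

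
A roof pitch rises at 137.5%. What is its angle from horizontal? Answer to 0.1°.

54.0°

tan θ = 137.5/100 = 1.3750
θ = arctan(1.3750) = 53.97°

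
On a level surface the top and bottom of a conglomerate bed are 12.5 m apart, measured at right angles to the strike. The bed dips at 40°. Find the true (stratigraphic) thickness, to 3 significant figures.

True thickness t = w · sin(dip) = 12.5 × sin 40°
t = 12.5 × 0.6428 = 8.035 m

8.03 m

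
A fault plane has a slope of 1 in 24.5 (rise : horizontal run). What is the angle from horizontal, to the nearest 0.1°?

tan θ = 1/24.5 = 0.0408
θ = arctan(0.0408) = 2.34°

2.3°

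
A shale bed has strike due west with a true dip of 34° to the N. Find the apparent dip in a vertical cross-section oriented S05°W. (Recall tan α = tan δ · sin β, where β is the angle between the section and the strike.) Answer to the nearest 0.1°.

The section lies 85° from the strike.
tan α = tan 34° × sin 85° = 0.6745 × 0.9962 = 0.6719
apparent dip = arctan 0.6719 = 33.90°

33.9°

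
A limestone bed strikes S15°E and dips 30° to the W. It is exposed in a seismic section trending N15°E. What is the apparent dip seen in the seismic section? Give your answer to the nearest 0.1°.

16.1°

Angle between strike (S15°E) and section (N15°E): β = 30°.
tan α = tan 30° × sin 30° = 0.5774 × 0.5000 = 0.2887
α = arctan(0.2887) = 16.10°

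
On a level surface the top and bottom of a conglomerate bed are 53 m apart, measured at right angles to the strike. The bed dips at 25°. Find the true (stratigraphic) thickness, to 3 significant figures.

22.4 m

True thickness t = w · sin(dip) = 53 × sin 25°
t = 53 × 0.4226 = 22.399 m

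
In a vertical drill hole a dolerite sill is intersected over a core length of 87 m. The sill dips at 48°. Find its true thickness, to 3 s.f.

58.2 m

True thickness t = h · cos(dip) = 87 × cos 48°
t = 87 × 0.6691 = 58.214 m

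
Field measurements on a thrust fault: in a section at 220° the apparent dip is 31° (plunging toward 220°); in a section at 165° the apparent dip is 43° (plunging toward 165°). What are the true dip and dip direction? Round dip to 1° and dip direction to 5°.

Represent each trace as a vector plunging at its apparent dip toward its trend (east-north-up frame): v₁ = (-0.551, -0.657, -0.515), v₂ = (0.189, -0.706, -0.682).
Cross product v₁ × v₂ gives the pole to the plane: n ∝ (0.084, -0.473, 0.514).
Dip δ = arctan(|n_h|/n_z) = arctan(0.481/0.514) = 43.1°.
Dip direction = atan2(0.084, -0.473) = 170° (azimuth of n's horizontal projection).

true dip 43°, dip direction 170°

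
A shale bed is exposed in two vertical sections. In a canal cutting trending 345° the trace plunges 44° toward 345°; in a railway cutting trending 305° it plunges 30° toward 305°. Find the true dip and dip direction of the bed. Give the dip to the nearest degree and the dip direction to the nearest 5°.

true dip 45°, dip direction 000°

Represent each trace as a vector plunging at its apparent dip toward its trend (east-north-up frame): v₁ = (-0.186, 0.695, -0.695), v₂ = (-0.709, 0.497, -0.500).
Cross product v₁ × v₂ gives the pole to the plane: n ∝ (-0.002, 0.400, 0.400).
tan δ = √(n_x²+n_y²)/n_z = 0.400/0.400, so δ = 44.9°.
Dip direction = azimuth of (n_x, n_y) = atan2(-0.002, 0.400) = 360°.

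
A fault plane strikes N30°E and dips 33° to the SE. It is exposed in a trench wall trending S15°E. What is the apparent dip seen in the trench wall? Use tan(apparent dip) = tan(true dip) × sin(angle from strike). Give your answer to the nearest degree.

25°

Angle between strike (N30°E) and section (S15°E): β = 45°.
tan α = tan 33° × sin 45° = 0.6494 × 0.7071 = 0.4592
apparent dip = arctan 0.4592 = 24.66°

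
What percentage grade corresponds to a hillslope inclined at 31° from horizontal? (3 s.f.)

60.1%

grade % = 100 × tan 31° = 100 × 0.6009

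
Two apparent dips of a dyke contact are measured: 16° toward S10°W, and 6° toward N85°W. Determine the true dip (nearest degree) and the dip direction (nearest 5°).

The two traces are lines in the plane: v₁ = (sin 190°·cos 16°, cos 190°·cos 16°, −sin 16°), v₂ = (sin 275°·cos 6°, cos 275°·cos 6°, −sin 6°).
n = v₁ × v₂ = (-0.123, -0.256, 0.952) (taken with n_z > 0).
tan δ = √(n_x²+n_y²)/n_z = 0.284/0.952, so δ = 16.6°.
The horizontal component of n points toward azimuth atan2(n_x, n_y) = 206°, the dip direction.

true dip 17°, dip direction 205°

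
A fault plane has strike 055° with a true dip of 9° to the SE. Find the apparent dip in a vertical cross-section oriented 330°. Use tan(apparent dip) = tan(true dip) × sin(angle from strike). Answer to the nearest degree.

Angle between strike (055°) and section (330°): β = 85°.
tan(apparent dip) = tan 9° · sin 85° = 0.1578
α = arctan(0.1578) = 8.97°

9°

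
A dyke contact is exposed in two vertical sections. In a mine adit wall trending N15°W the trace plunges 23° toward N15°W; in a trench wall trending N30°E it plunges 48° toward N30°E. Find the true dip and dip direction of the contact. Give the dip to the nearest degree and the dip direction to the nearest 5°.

The two traces are lines in the plane: v₁ = (sin 345°·cos 23°, cos 345°·cos 23°, −sin 23°), v₂ = (sin 30°·cos 48°, cos 30°·cos 48°, −sin 48°).
Cross product v₁ × v₂ gives the pole to the plane: n ∝ (0.434, 0.308, 0.436).
True dip = arccos(n_z / |n|) = arccos(0.6332) = 50.7°.
The horizontal component of n points toward azimuth atan2(n_x, n_y) = 55°, the dip direction.

true dip 51°, dip direction 055°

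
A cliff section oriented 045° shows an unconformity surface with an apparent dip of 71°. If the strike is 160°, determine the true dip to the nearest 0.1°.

The section is 65° from the strike.
tan(true dip) = tan 71° / sin 65° = 3.2044
true dip = arctan 3.2044 = 72.67°

72.7°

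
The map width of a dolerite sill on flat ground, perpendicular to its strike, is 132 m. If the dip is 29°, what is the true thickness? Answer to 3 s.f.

True thickness t = w · sin(dip) = 132 × sin 29°
t = 132 × 0.4848 = 63.995 m

64.0 m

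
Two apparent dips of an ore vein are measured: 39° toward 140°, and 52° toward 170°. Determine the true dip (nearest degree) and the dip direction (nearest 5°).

Represent each trace as a vector plunging at its apparent dip toward its trend (east-north-up frame): v₁ = (0.500, -0.595, -0.629), v₂ = (0.107, -0.606, -0.788).
Cross product v₁ × v₂ gives the pole to the plane: n ∝ (-0.088, -0.326, 0.239).
Dip δ = arctan(|n_h|/n_z) = arctan(0.338/0.239) = 54.7°.
The horizontal component of n points toward azimuth atan2(n_x, n_y) = 195°, the dip direction.

true dip 55°, dip direction 195°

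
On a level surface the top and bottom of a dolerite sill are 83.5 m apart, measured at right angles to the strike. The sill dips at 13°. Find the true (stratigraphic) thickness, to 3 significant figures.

True thickness t = w · sin(dip) = 83.5 × sin 13°
t = 83.5 × 0.2250 = 18.783 m

18.8 m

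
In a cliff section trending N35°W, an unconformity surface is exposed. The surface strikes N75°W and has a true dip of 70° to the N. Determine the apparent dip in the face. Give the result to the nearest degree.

Angle between strike (N75°W) and section (N35°W): β = 40°.
tan α = tan 70° × sin 40° = 2.7475 × 0.6428 = 1.7660
apparent dip = arctan 1.7660 = 60.48°

60°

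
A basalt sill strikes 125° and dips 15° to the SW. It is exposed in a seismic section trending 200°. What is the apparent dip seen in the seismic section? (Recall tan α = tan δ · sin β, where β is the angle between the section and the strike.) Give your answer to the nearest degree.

The section lies 75° from the strike.
tan α = tan 15° × sin 75° = 0.2679 × 0.9659 = 0.2588
α = arctan(0.2588) = 14.51°

15°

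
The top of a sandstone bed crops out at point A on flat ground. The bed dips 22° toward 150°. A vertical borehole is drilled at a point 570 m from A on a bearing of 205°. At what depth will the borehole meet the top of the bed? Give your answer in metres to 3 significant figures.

The hole lies 55° from the dip direction, so the down-dip offset is 570 × cos 55° = 326.94 m.
Depth = down-dip offset × tan(dip) = 326.94 × tan 22° = 326.94 × 0.4040
Depth = 132.09 m

132 m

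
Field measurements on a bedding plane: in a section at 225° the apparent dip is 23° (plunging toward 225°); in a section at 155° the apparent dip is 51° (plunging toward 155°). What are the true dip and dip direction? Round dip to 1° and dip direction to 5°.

true dip 51°, dip direction 155°

Each apparent-dip line lies in the plane. As unit vectors (x east, y north, z up), v₁ plunges 23°→225° and v₂ plunges 51°→155°.
Cross product v₁ × v₂ gives the pole to the plane: n ∝ (0.283, -0.610, 0.544).
Dip δ = arctan(|n_h|/n_z) = arctan(0.672/0.544) = 51.0°.
Dip direction = atan2(0.283, -0.610) = 155° (azimuth of n's horizontal projection).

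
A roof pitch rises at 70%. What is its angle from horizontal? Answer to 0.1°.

tan θ = 70/100 = 0.7000
θ = arctan(0.7000) = 34.99°

35.0°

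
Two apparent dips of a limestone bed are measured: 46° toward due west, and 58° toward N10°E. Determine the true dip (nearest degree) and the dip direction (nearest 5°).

true dip 64°, dip direction 330°

Each apparent-dip line lies in the plane. As unit vectors (x east, y north, z up), v₁ plunges 46°→due west and v₂ plunges 58°→N10°E.
The plane normal is n = v₁ × v₂ ∝ (-0.375, 0.655, 0.363).
tan δ = √(n_x²+n_y²)/n_z = 0.755/0.363, so δ = 64.4°.
Dip direction = atan2(-0.375, 0.655) = 330° (azimuth of n's horizontal projection).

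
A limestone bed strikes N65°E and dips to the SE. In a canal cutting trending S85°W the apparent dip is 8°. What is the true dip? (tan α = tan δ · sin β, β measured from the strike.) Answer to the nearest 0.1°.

The section is 20° from the strike.
tan δ = tan α / sin β = tan 8° / sin 20° = 0.1405 / 0.3420 = 0.4109
δ = arctan(0.4109) = 22.34°

22.3°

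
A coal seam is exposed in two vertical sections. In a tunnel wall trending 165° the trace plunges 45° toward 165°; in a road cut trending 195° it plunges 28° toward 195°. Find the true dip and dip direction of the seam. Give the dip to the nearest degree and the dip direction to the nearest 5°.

true dip 50°, dip direction 130°

The two traces are lines in the plane: v₁ = (sin 165°·cos 45°, cos 165°·cos 45°, −sin 45°), v₂ = (sin 195°·cos 28°, cos 195°·cos 28°, −sin 28°).
Cross product v₁ × v₂ gives the pole to the plane: n ∝ (0.282, -0.248, 0.312).
tan δ = √(n_x²+n_y²)/n_z = 0.376/0.312, so δ = 50.3°.
Dip direction = atan2(0.282, -0.248) = 131° (azimuth of n's horizontal projection).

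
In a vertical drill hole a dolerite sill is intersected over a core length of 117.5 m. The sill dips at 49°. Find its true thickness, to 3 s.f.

True thickness t = h · cos(dip) = 117.5 × cos 49°
t = 117.5 × 0.6561 = 77.087 m

77.1 m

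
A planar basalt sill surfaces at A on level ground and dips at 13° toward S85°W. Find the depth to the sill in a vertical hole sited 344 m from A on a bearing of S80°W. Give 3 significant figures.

The hole lies 5° from the dip direction, so the down-dip offset is 344 × cos 5° = 342.69 m.
Depth = down-dip offset × tan(dip) = 342.69 × tan 13° = 342.69 × 0.2309
Depth = 79.12 m

79.1 m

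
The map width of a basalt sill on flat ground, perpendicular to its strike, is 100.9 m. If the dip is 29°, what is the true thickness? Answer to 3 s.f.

True thickness t = w · sin(dip) = 100.9 × sin 29°
t = 100.9 × 0.4848 = 48.917 m

48.9 m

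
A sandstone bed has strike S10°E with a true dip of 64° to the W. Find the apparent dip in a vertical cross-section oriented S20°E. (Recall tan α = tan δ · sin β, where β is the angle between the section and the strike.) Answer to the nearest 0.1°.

19.6°

Angle between strike (S10°E) and section (S20°E): β = 10°.
tan(apparent dip) = tan 64° · sin 10° = 0.3560
α = arctan(0.3560) = 19.60°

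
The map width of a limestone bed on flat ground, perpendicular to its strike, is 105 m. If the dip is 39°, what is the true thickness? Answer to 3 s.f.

True thickness t = w · sin(dip) = 105 × sin 39°
t = 105 × 0.6293 = 66.079 m

66.1 m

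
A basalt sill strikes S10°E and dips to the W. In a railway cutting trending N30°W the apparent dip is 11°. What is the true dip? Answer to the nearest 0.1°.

29.6°

The section is 20° from the strike.
tan(true dip) = tan 11° / sin 20° = 0.5683
δ = arctan(0.5683) = 29.61°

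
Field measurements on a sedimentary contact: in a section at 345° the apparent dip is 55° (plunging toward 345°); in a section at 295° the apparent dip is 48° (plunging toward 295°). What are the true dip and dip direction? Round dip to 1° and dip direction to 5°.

Each apparent-dip line lies in the plane. As unit vectors (x east, y north, z up), v₁ plunges 55°→345° and v₂ plunges 48°→295°.
n = v₁ × v₂ = (-0.180, 0.386, 0.294) (taken with n_z > 0).
tan δ = √(n_x²+n_y²)/n_z = 0.426/0.294, so δ = 55.4°.
The horizontal component of n points toward azimuth atan2(n_x, n_y) = 335°, the dip direction.

true dip 55°, dip direction 335°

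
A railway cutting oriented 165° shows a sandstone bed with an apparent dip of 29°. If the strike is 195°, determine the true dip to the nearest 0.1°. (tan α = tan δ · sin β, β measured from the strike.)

β = acute angle between strike 195° and section 165° = 30°.
tan(true dip) = tan 29° / sin 30° = 1.1086
true dip = arctan 1.1086 = 47.95°

47.9°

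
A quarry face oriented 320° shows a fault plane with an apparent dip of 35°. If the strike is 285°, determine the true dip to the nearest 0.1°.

The section is 35° from the strike.
tan δ = tan α / sin β = tan 35° / sin 35° = 0.7002 / 0.5736 = 1.2208
true dip = arctan 1.2208 = 50.68°

50.7°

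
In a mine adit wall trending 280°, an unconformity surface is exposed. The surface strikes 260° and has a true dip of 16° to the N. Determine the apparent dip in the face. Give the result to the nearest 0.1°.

5.6°

The strike is 260° and the section trends 280°; the acute angle between them is β = 20°.
tan α = tan 16° × sin 20° = 0.2867 × 0.3420 = 0.0981
apparent dip = arctan 0.0981 = 5.60°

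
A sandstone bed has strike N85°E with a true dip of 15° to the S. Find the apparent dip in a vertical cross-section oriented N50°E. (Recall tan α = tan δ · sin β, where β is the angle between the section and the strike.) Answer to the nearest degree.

The strike is N85°E and the section trends N50°E; the acute angle between them is β = 35°.
tan(apparent dip) = tan 15° · sin 35° = 0.1537
apparent dip = arctan 0.1537 = 8.74°

9°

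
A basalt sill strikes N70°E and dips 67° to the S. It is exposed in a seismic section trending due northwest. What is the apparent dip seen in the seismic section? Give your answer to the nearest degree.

Angle between strike (N70°E) and section (due northwest): β = 65°.
tan α = tan 67° × sin 65° = 2.3559 × 0.9063 = 2.1351
α = arctan(2.1351) = 64.90°

65°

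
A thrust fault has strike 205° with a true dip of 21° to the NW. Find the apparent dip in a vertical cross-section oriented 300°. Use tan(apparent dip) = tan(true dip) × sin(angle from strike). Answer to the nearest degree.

21°

Angle between strike (205°) and section (300°): β = 85°.
tan(apparent dip) = tan 21° · sin 85° = 0.3824
α = arctan(0.3824) = 20.93°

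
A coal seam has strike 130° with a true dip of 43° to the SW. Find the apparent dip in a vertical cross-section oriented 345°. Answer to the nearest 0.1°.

Angle between strike (130°) and section (345°): β = 35°.
tan α = tan 43° × sin 35° = 0.9325 × 0.5736 = 0.5349
α = arctan(0.5349) = 28.14°

28.1°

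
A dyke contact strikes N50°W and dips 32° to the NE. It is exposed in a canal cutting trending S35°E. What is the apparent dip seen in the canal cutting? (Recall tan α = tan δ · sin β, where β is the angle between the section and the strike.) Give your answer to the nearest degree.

The section lies 15° from the strike.
tan(apparent dip) = tan 32° · sin 15° = 0.1617
α = arctan(0.1617) = 9.19°

9°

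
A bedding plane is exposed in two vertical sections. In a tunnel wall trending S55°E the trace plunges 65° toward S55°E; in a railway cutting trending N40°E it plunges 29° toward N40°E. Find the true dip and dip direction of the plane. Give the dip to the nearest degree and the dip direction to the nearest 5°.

true dip 65°, dip direction 115°

The two traces are lines in the plane: v₁ = (sin 125°·cos 65°, cos 125°·cos 65°, −sin 65°), v₂ = (sin 40°·cos 29°, cos 40°·cos 29°, −sin 29°).
Cross product v₁ × v₂ gives the pole to the plane: n ∝ (0.725, -0.342, 0.368).
Dip δ = arctan(|n_h|/n_z) = arctan(0.801/0.368) = 65.3°.
Dip direction = atan2(0.725, -0.342) = 115° (azimuth of n's horizontal projection).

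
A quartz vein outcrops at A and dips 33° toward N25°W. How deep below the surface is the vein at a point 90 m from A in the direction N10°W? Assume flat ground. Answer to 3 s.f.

The hole lies 15° from the dip direction, so the down-dip offset is 90 × cos 15° = 86.93 m.
Depth = down-dip offset × tan(dip) = 86.93 × tan 33° = 86.93 × 0.6494
Depth = 56.46 m

56.5 m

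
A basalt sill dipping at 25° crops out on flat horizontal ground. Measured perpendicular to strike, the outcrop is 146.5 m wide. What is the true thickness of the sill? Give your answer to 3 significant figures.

True thickness t = w · sin(dip) = 146.5 × sin 25°
t = 146.5 × 0.4226 = 61.914 m

61.9 m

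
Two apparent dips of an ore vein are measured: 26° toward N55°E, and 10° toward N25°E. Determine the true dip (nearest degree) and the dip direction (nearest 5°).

Represent each trace as a vector plunging at its apparent dip toward its trend (east-north-up frame): v₁ = (0.736, 0.516, -0.438), v₂ = (0.416, 0.893, -0.174).
The plane normal is n = v₁ × v₂ ∝ (0.302, -0.055, 0.443).
Dip δ = arctan(|n_h|/n_z) = arctan(0.307/0.443) = 34.7°.
Dip direction = atan2(0.302, -0.055) = 100° (azimuth of n's horizontal projection).

true dip 35°, dip direction 100°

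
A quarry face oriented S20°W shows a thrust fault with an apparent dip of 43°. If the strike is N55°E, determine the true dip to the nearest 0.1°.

58.4°

The section is 35° from the strike.
tan(true dip) = tan 43° / sin 35° = 1.6258
δ = arctan(1.6258) = 58.40°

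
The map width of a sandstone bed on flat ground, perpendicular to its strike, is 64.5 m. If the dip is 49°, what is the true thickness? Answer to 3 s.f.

48.7 m

True thickness t = w · sin(dip) = 64.5 × sin 49°
t = 64.5 × 0.7547 = 48.679 m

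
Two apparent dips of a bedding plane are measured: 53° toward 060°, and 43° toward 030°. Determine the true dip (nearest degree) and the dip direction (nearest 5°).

The two traces are lines in the plane: v₁ = (sin 60°·cos 53°, cos 60°·cos 53°, −sin 53°), v₂ = (sin 30°·cos 43°, cos 30°·cos 43°, −sin 43°).
The plane normal is n = v₁ × v₂ ∝ (0.301, 0.063, 0.220).
Dip δ = arctan(|n_h|/n_z) = arctan(0.307/0.220) = 54.4°.
Dip direction = azimuth of (n_x, n_y) = atan2(0.301, 0.063) = 78°.

true dip 54°, dip direction 080°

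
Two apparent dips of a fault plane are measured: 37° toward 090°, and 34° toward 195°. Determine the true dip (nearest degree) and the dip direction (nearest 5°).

true dip 50°, dip direction 140°

Each apparent-dip line lies in the plane. As unit vectors (x east, y north, z up), v₁ plunges 37°→090° and v₂ plunges 34°→195°.
The plane normal is n = v₁ × v₂ ∝ (0.482, -0.576, 0.640).
Dip δ = arctan(|n_h|/n_z) = arctan(0.751/0.640) = 49.6°.
Dip direction = azimuth of (n_x, n_y) = atan2(0.482, -0.576) = 140°.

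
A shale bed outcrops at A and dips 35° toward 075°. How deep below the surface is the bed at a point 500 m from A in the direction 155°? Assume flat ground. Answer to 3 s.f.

The hole lies 80° from the dip direction, so the down-dip offset is 500 × cos 80° = 86.82 m.
Depth = down-dip offset × tan(dip) = 86.82 × tan 35° = 86.82 × 0.7002
Depth = 60.79 m

60.8 m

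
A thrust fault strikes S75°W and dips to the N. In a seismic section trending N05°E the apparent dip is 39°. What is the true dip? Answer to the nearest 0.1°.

40.8°

β = acute angle between strike S75°W and section N05°E = 70°.
tan(true dip) = tan 39° / sin 70° = 0.8618
δ = arctan(0.8618) = 40.75°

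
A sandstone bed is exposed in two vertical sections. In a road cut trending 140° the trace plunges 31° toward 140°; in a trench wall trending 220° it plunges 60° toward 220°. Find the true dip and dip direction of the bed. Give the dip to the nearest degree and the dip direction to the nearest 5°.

Represent each trace as a vector plunging at its apparent dip toward its trend (east-north-up frame): v₁ = (0.551, -0.657, -0.515), v₂ = (-0.321, -0.383, -0.866).
The plane normal is n = v₁ × v₂ ∝ (-0.371, -0.643, 0.422).
Dip δ = arctan(|n_h|/n_z) = arctan(0.742/0.422) = 60.4°.
Dip direction = atan2(-0.371, -0.643) = 210° (azimuth of n's horizontal projection).

true dip 60°, dip direction 210°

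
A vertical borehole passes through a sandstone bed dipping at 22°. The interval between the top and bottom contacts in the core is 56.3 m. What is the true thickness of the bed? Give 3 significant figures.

True thickness t = h · cos(dip) = 56.3 × cos 22°
t = 56.3 × 0.9272 = 52.200 m

52.2 m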